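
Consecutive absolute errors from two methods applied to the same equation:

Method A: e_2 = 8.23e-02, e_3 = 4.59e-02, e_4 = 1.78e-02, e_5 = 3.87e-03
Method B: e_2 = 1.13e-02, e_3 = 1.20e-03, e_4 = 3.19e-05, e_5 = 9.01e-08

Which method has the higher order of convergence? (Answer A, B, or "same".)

Method A: p ≈ ln(3.87e-03/1.78e-02)/ln(1.78e-02/4.59e-02) ≈ 1.61.
Method B: p ≈ ln(9.01e-08/3.19e-05)/ln(3.19e-05/1.20e-03) ≈ 1.62.
Both orders ≈ 1.6 — effectively the same.

same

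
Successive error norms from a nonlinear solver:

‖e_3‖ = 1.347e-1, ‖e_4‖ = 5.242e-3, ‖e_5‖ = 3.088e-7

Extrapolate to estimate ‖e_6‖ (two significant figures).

First estimate the order: p ≈ ln(‖e_5‖/‖e_4‖) / ln(‖e_4‖/‖e_3‖) = ln(3.088e-7/5.242e-3)/ln(5.242e-3/1.347e-1) = ln(5.89088e-05)/ln(0.0389161) ≈ 3.0001.
Then ‖e_6‖ ≈ ‖e_5‖·(‖e_5‖/‖e_4‖)^p = 3.088e-7·(5.89088e-05)^3.0001 = 3.088e-7·2.04229e-13 ≈ 6.307e-20.

6.3e-20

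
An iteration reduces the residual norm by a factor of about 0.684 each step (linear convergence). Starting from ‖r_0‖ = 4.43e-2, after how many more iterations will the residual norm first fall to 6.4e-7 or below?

30

After k steps, ‖r_k‖ ≈ 4.43e-2·0.684^k.
Need 0.684^k ≤ 6.4e-7/4.43e-2 = 1.4447e-05.
k ≥ ln(1.4447e-05)/ln(0.684) = -11.1450/-0.37980 = 29.344.
Smallest integer k = 30.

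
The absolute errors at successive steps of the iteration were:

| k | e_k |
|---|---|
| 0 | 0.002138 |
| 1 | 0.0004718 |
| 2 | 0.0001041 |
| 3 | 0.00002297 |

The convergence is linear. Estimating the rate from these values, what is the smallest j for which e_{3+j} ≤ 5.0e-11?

Rate ρ ≈ e_3/e_2 = 0.00002297/0.0001041 = 0.2207.
After j more steps, e_{3+j} ≈ 0.00002297·ρ^j; need ρ^j ≤ 5.0e-11/0.00002297 = 2.17675e-06.
j ≥ ln(2.17675e-06)/ln(0.2207) = -13.0377/-1.51095 = 8.629.
So 9 more iterations are needed.

9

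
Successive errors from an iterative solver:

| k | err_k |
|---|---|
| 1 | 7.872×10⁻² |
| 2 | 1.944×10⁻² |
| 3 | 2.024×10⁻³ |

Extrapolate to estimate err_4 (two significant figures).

5.2e-5

First estimate the order: p ≈ ln(err_3/err_2) / ln(err_2/err_1) = ln(2.024×10⁻³/1.944×10⁻²)/ln(1.944×10⁻²/7.872×10⁻²) = ln(0.104115)/ln(0.246951) ≈ 1.6176.
Then err_4 ≈ err_3·(err_3/err_2)^p = 2.024×10⁻³·(0.104115)^1.6176 = 2.024×10⁻³·0.0257472 ≈ 5.211e-05.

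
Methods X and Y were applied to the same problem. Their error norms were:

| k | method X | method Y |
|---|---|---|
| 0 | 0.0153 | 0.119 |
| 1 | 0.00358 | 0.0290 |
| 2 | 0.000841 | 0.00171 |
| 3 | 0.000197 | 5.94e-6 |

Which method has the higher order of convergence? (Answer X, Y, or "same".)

Y

Method X: p ≈ ln(0.000197/0.000841)/ln(0.000841/0.00358) ≈ 1.00.
Method Y: p ≈ ln(5.94e-6/0.00171)/ln(0.00171/0.0290) ≈ 2.00.
Method Y has the higher order (≈2.0 vs ≈1.0).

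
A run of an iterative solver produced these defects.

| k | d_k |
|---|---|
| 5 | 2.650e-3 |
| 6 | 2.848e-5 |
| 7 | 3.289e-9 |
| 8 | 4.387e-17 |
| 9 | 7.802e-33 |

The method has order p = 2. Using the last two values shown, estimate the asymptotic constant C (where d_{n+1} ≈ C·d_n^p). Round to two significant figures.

C ≈ d_9 / d_8^2
  = 7.802e-33 / (4.387e-17)^2
  = 7.802e-33 / 1.92458e-33 ≈ 4.0539

4.1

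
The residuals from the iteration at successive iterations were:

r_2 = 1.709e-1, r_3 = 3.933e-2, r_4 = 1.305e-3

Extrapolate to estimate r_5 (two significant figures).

4.9e-7

First estimate the order: p ≈ ln(r_4/r_3) / ln(r_3/r_2) = ln(1.305e-3/3.933e-2)/ln(3.933e-2/1.709e-1) = ln(0.0331808)/ln(0.230135) ≈ 2.3183.
Then r_5 ≈ r_4·(r_4/r_3)^p = 1.305e-3·(0.0331808)^2.3183 = 1.305e-3·0.000372368 ≈ 4.859e-07.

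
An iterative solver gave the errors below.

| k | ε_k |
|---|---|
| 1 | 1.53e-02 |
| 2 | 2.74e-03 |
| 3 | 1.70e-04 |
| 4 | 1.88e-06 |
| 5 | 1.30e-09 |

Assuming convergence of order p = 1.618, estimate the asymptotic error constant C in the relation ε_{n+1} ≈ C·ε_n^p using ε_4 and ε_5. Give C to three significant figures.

2.39

C ≈ ε_5 / ε_4^1.618
  = 1.30e-09 / (1.88e-06)^1.618
  = 1.30e-09 / 5.43986e-10 ≈ 2.3898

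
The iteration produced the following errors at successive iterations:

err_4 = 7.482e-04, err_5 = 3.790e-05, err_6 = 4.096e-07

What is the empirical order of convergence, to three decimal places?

p ≈ ln(err_6/err_5) / ln(err_5/err_4)
  = ln(4.096e-07/3.790e-05) / ln(3.790e-05/7.482e-04)
  = ln(0.0108074) / ln(0.0506549)
  = -4.527524 / -2.982719 ≈ 1.517918

1.518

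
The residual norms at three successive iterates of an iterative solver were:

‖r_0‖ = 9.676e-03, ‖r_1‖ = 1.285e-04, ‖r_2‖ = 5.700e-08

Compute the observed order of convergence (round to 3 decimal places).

1.787

p ≈ ln(‖r_2‖/‖r_1‖) / ln(‖r_1‖/‖r_0‖)
  = ln(5.700e-08/1.285e-04) / ln(1.285e-04/9.676e-03)
  = ln(0.00044358) / ln(0.0132803)
  = -7.720632 / -4.321474 ≈ 1.786574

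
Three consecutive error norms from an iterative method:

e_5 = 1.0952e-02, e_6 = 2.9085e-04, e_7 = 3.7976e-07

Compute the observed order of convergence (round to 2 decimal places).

1.83

p ≈ ln(e_7/e_6) / ln(e_6/e_5)
  = ln(3.7976e-07/2.9085e-04) / ln(2.9085e-04/1.0952e-02)
  = ln(0.00130569) / ln(0.0265568)
  = -6.64102 / -3.62847 ≈ 1.83025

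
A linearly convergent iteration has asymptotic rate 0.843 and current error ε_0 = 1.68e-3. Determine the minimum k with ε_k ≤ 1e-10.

98

After k steps, ε_k ≈ 1.68e-3·0.843^k.
Need 0.843^k ≤ 1e-10/1.68e-3 = 5.95238e-08.
k ≥ ln(5.95238e-08)/ln(0.843) = -16.6369/-0.17079 = 97.411.
Smallest integer k = 98.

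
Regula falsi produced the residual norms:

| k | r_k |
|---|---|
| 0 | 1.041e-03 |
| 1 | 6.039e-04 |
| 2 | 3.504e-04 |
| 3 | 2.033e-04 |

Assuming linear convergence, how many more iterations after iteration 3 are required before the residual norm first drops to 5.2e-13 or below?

Rate ρ ≈ r_3/r_2 = 2.033e-04/3.504e-04 = 0.5802.
After j more steps, r_{3+j} ≈ 2.033e-04·ρ^j; need ρ^j ≤ 5.2e-13/2.033e-04 = 2.5578e-09.
j ≥ ln(2.5578e-09)/ln(0.5802) = -19.7841/-0.54438 = 36.342.
So 37 more iterations are needed.

37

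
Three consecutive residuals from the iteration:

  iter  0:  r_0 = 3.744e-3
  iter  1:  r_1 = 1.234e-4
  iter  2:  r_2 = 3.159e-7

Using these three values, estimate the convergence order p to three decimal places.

p ≈ ln(r_2/r_1) / ln(r_1/r_0)
  = ln(3.159e-7/1.234e-4) / ln(1.234e-4/3.744e-3)
  = ln(0.00255997) / ln(0.0329594)
  = -5.967760 / -3.412479 ≈ 1.748805

1.749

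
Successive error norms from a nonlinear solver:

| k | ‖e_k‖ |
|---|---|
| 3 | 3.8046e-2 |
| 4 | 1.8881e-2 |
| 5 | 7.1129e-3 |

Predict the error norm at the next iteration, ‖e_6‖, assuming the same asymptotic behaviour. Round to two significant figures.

1.8e-3

First estimate the order: p ≈ ln(‖e_5‖/‖e_4‖) / ln(‖e_4‖/‖e_3‖) = ln(7.1129e-3/1.8881e-2)/ln(1.8881e-2/3.8046e-2) = ln(0.376723)/ln(0.496268) ≈ 1.3934.
Then ‖e_6‖ ≈ ‖e_5‖·(‖e_5‖/‖e_4‖)^p = 7.1129e-3·(0.376723)^1.3934 = 7.1129e-3·0.256584 ≈ 0.001825.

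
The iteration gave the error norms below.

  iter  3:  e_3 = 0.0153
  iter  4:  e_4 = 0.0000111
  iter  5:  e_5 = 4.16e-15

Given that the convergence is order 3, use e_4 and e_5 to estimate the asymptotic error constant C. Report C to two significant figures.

C ≈ e_5 / e_4^3
  = 4.16e-15 / (0.0000111)^3
  = 4.16e-15 / 1.36763e-15 ≈ 3.0418

3.0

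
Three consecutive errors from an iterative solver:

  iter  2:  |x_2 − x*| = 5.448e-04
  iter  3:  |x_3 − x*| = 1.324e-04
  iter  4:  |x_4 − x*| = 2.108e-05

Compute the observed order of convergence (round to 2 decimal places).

p ≈ ln(|x_4 − x*|/|x_3 − x*|) / ln(|x_3 − x*|/|x_2 − x*|)
  = ln(2.108e-05/1.324e-04) / ln(1.324e-04/5.448e-04)
  = ln(0.159215) / ln(0.243025)
  = -1.83750 / -1.41459 ≈ 1.29896

1.30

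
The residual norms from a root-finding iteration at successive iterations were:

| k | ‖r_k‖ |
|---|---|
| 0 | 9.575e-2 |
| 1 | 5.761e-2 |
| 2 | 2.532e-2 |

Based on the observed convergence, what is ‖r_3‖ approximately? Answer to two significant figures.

6.7e-3

First estimate the order: p ≈ ln(‖r_2‖/‖r_1‖) / ln(‖r_1‖/‖r_0‖) = ln(2.532e-2/5.761e-2)/ln(5.761e-2/9.575e-2) = ln(0.439507)/ln(0.601671) ≈ 1.6182.
Then ‖r_3‖ ≈ ‖r_2‖·(‖r_2‖/‖r_1‖)^p = 2.532e-2·(0.439507)^1.6182 = 2.532e-2·0.264391 ≈ 0.006694.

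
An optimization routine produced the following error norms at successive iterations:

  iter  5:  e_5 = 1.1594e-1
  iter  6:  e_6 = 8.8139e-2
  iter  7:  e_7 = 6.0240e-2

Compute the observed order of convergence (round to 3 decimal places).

1.388

p ≈ ln(e_7/e_6) / ln(e_6/e_5)
  = ln(6.0240e-2/8.8139e-2) / ln(8.8139e-2/1.1594e-1)
  = ln(0.683466) / ln(0.760212)
  = -0.380578 / -0.274158 ≈ 1.388170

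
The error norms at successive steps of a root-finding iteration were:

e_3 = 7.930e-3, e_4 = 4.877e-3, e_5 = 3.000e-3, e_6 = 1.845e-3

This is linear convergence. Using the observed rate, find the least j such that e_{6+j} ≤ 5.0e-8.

22

Rate ρ ≈ e_6/e_5 = 1.845e-3/3.000e-3 = 0.6150.
After j more steps, e_{6+j} ≈ 1.845e-3·ρ^j; need ρ^j ≤ 5.0e-8/1.845e-3 = 2.71003e-05.
j ≥ ln(2.71003e-05)/ln(0.6150) = -10.5160/-0.48613 = 21.632.
So 22 more iterations are needed.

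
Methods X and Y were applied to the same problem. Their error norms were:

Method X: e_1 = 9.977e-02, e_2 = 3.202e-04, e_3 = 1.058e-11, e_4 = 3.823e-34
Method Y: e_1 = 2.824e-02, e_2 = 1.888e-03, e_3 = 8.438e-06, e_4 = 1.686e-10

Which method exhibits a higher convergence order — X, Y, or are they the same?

X

Method X: p ≈ ln(3.823e-34/1.058e-11)/ln(1.058e-11/3.202e-04) ≈ 3.00.
Method Y: p ≈ ln(1.686e-10/8.438e-06)/ln(8.438e-06/1.888e-03) ≈ 2.00.
Method X has the higher order (≈3.0 vs ≈2.0).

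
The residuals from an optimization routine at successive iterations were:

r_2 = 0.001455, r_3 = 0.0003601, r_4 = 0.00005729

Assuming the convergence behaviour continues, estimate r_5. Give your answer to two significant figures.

5.1e-6

First estimate the order: p ≈ ln(r_4/r_3) / ln(r_3/r_2) = ln(0.00005729/0.0003601)/ln(0.0003601/0.001455) = ln(0.159095)/ln(0.247491) ≈ 1.3164.
Then r_5 ≈ r_4·(r_4/r_3)^p = 0.00005729·(0.159095)^1.3164 = 0.00005729·0.0889325 ≈ 5.095e-06.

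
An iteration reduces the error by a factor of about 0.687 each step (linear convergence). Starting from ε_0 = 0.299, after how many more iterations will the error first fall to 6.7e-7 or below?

35

After k steps, ε_k ≈ 0.299·0.687^k.
Need 0.687^k ≤ 6.7e-7/0.299 = 2.2408e-06.
k ≥ ln(2.2408e-06)/ln(0.687) = -13.0087/-0.37542 = 34.651.
Smallest integer k = 35.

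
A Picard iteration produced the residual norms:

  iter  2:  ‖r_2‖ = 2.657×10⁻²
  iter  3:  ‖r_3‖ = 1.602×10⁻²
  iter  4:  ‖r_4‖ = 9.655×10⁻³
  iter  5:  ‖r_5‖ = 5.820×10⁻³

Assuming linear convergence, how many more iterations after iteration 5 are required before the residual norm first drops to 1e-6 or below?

18

Rate ρ ≈ ‖r_5‖/‖r_4‖ = 5.820×10⁻³/9.655×10⁻³ = 0.6028.
After j more steps, ‖r_{5+j}‖ ≈ 5.820×10⁻³·ρ^j; need ρ^j ≤ 1e-6/5.820×10⁻³ = 0.000171821.
j ≥ ln(0.000171821)/ln(0.6028) = -8.6691/-0.50617 = 17.127.
So 18 more iterations are needed.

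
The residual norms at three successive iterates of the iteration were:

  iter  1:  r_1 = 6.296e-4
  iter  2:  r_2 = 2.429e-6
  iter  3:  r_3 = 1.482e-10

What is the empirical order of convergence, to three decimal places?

p ≈ ln(r_3/r_2) / ln(r_2/r_1)
  = ln(1.482e-10/2.429e-6) / ln(2.429e-6/6.296e-4)
  = ln(6.10128e-05) / ln(0.00385801)
  = -9.704427 / -5.557604 ≈ 1.746153

1.746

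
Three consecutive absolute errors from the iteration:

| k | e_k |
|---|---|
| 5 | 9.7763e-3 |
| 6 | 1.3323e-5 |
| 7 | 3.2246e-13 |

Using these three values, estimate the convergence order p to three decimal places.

p ≈ ln(e_7/e_6) / ln(e_6/e_5)
  = ln(3.2246e-13/1.3323e-5) / ln(1.3323e-5/9.7763e-3)
  = ln(2.42033e-08) / ln(0.00136279)
  = -17.536777 / -6.598221 ≈ 2.657804

2.658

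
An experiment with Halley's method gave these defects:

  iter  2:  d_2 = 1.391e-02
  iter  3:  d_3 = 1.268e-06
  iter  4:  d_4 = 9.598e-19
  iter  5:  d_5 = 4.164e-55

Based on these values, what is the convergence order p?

3

Consecutive ratios: d_5/d_4 = 4.164e-55/9.598e-19 = 4.3384e-37, d_4/d_3 = 9.598e-19/1.268e-06 = 7.5694e-13.
p ≈ ln(4.3384e-37)/ln(7.5694e-13) = -83.7281/-27.9095 ≈ 3.00.
So the convergence is cubic (order 3).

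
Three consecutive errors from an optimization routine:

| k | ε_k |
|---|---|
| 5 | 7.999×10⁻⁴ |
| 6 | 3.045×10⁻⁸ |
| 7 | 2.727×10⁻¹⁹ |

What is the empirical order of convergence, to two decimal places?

2.50

p ≈ ln(ε_7/ε_6) / ln(ε_6/ε_5)
  = ln(2.727×10⁻¹⁹/3.045×10⁻⁸) / ln(3.045×10⁻⁸/7.999×10⁻⁴)
  = ln(8.95567e-12) / ln(3.80673e-05)
  = -25.43873 / -10.17615 ≈ 2.49984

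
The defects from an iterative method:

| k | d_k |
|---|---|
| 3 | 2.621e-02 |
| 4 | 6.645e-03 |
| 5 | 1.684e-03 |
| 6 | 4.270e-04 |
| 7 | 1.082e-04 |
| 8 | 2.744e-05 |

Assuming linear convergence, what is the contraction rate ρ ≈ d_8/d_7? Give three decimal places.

0.254

ρ ≈ d_8/d_7 = 2.744e-05/1.082e-04 = 0.25360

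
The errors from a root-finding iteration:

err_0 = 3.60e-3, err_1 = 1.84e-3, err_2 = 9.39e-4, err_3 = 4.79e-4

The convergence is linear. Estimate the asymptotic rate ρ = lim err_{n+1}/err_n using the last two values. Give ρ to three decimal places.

0.510

ρ ≈ err_3/err_2 = 4.79e-4/9.39e-4 = 0.51012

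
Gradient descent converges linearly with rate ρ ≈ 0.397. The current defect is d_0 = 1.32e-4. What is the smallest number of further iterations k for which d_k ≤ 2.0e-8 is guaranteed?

After k steps, d_k ≈ 1.32e-4·0.397^k.
Need 0.397^k ≤ 2.0e-8/1.32e-4 = 0.000151515.
k ≥ ln(0.000151515)/ln(0.397) = -8.7948/-0.92382 = 9.520.
Smallest integer k = 10.

10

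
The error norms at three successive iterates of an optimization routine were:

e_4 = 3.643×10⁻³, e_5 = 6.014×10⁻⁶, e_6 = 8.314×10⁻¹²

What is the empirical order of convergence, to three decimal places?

p ≈ ln(e_6/e_5) / ln(e_5/e_4)
  = ln(8.314×10⁻¹²/6.014×10⁻⁶) / ln(6.014×10⁻⁶/3.643×10⁻³)
  = ln(1.38244e-06) / ln(0.00165084)
  = -13.491661 / -6.406471 ≈ 2.105943

2.106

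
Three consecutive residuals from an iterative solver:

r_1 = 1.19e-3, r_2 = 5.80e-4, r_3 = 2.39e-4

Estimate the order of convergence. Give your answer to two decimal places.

1.23

p ≈ ln(r_3/r_2) / ln(r_2/r_1)
  = ln(2.39e-4/5.80e-4) / ln(5.80e-4/1.19e-3)
  = ln(0.412069) / ln(0.487395)
  = -0.88656 / -0.71868 ≈ 1.23359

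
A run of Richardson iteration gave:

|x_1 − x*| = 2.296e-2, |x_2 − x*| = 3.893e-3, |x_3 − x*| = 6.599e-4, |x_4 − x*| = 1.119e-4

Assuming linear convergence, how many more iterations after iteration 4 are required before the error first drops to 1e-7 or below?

4

Rate ρ ≈ |x_4 − x*|/|x_3 − x*| = 1.119e-4/6.599e-4 = 0.1696.
After j more steps, |x_{4+j} − x*| ≈ 1.119e-4·ρ^j; need ρ^j ≤ 1e-7/1.119e-4 = 0.000893655.
j ≥ ln(0.000893655)/ln(0.1696) = -7.0202/-1.77431 = 3.957.
So 4 more iterations are needed.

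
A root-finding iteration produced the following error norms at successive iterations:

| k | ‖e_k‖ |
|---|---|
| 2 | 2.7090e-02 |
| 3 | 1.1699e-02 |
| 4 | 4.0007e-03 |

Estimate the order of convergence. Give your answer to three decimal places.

p ≈ ln(‖e_4‖/‖e_3‖) / ln(‖e_3‖/‖e_2‖)
  = ln(4.0007e-03/1.1699e-02) / ln(1.1699e-02/2.7090e-02)
  = ln(0.341969) / ln(0.431857)
  = -1.073035 / -0.839661 ≈ 1.277938

1.278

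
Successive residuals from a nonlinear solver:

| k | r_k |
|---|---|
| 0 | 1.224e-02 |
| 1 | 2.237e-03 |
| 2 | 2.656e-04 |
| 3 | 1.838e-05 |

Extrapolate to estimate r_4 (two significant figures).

First estimate the order: p ≈ ln(r_3/r_2) / ln(r_2/r_1) = ln(1.838e-05/2.656e-04)/ln(2.656e-04/2.237e-03) = ln(0.0692018)/ln(0.11873) ≈ 1.2533.
Then r_4 ≈ r_3·(r_3/r_2)^p = 1.838e-05·(0.0692018)^1.2533 = 1.838e-05·0.0351819 ≈ 6.466e-07.

6.5e-7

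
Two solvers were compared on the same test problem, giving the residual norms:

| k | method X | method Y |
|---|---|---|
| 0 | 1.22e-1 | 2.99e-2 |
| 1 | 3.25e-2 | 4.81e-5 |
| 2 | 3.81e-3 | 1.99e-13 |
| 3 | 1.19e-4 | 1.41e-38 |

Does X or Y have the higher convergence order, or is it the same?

Y

Method X: p ≈ ln(1.19e-4/3.81e-3)/ln(3.81e-3/3.25e-2) ≈ 1.62.
Method Y: p ≈ ln(1.41e-38/1.99e-13)/ln(1.99e-13/4.81e-5) ≈ 3.00.
Method Y has the higher order (≈3.0 vs ≈1.6).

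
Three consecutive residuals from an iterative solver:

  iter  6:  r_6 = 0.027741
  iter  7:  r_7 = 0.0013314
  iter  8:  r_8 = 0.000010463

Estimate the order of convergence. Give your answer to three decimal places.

p ≈ ln(r_8/r_7) / ln(r_7/r_6)
  = ln(0.000010463/0.0013314) / ln(0.0013314/0.027741)
  = ln(0.00785865) / ln(0.0479939)
  = -4.846140 / -3.036681 ≈ 1.595867

1.596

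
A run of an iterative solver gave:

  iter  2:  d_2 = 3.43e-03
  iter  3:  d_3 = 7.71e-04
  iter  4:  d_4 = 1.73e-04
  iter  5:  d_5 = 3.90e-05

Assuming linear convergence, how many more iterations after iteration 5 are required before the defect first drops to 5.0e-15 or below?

Rate ρ ≈ d_5/d_4 = 3.90e-05/1.73e-04 = 0.2254.
After j more steps, d_{5+j} ≈ 3.90e-05·ρ^j; need ρ^j ≤ 5.0e-15/3.90e-05 = 1.28205e-10.
j ≥ ln(1.28205e-10)/ln(0.2254) = -22.7774/-1.48988 = 15.288.
So 16 more iterations are needed.

16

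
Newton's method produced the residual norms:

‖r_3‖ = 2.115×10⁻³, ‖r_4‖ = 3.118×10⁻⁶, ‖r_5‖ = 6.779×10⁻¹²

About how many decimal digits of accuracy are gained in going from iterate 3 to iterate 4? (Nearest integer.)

3

Digits gained ≈ log₁₀(‖r_3‖/‖r_4‖) = log₁₀(2.115×10⁻³/3.118×10⁻⁶) = log₁₀(678.319) ≈ 2.831.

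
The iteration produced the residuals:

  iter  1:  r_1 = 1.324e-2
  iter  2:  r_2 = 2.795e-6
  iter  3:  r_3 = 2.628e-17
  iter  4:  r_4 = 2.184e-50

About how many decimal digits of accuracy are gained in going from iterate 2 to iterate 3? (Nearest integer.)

11

Digits gained ≈ log₁₀(r_2/r_3) = log₁₀(2.795e-6/2.628e-17) = log₁₀(1.06355e+11) ≈ 11.027.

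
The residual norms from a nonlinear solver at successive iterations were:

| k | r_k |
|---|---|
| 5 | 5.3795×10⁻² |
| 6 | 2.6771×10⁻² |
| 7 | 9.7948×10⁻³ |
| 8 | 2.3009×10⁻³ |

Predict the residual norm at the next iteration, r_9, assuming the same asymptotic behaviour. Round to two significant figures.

2.9e-4

First estimate the order: p ≈ ln(r_8/r_7) / ln(r_7/r_6) = ln(2.3009×10⁻³/9.7948×10⁻³)/ln(9.7948×10⁻³/2.6771×10⁻²) = ln(0.23491)/ln(0.365874) ≈ 1.4407.
Then r_9 ≈ r_8·(r_8/r_7)^p = 2.3009×10⁻³·(0.23491)^1.4407 = 2.3009×10⁻³·0.124067 ≈ 0.0002855.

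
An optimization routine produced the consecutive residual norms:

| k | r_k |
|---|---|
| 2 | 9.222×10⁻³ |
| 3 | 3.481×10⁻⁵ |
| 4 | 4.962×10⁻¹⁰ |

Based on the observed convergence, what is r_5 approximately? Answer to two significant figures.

First estimate the order: p ≈ ln(r_4/r_3) / ln(r_3/r_2) = ln(4.962×10⁻¹⁰/3.481×10⁻⁵)/ln(3.481×10⁻⁵/9.222×10⁻³) = ln(1.42545e-05)/ln(0.00377467) ≈ 1.9999.
Then r_5 ≈ r_4·(r_4/r_3)^p = 4.962×10⁻¹⁰·(1.42545e-05)^1.9999 = 4.962×10⁻¹⁰·2.03418e-10 ≈ 1.009e-19.

1.0e-19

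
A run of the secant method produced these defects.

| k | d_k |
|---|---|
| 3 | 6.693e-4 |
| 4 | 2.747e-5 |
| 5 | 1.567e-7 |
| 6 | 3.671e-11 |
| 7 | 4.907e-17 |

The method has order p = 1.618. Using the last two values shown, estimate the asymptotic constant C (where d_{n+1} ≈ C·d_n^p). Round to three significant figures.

C ≈ d_7 / d_6^1.618
  = 4.907e-17 / (3.671e-11)^1.618
  = 4.907e-17 / 1.30563e-17 ≈ 3.7583

3.76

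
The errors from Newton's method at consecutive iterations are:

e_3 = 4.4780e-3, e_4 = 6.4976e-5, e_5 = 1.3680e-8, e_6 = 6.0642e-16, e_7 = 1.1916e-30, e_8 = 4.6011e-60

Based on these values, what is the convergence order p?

2

Consecutive ratios: e_8/e_7 = 4.6011e-60/1.1916e-30 = 3.86128e-30, e_7/e_6 = 1.1916e-30/6.0642e-16 = 1.96497e-15.
p ≈ ln(3.86128e-30)/ln(1.96497e-15) = -67.7266/-33.8633 ≈ 2.00.
So the convergence is quadratic (order 2).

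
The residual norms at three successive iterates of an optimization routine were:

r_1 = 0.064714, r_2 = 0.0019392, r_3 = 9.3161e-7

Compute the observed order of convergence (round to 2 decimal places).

p ≈ ln(r_3/r_2) / ln(r_2/r_1)
  = ln(9.3161e-7/0.0019392) / ln(0.0019392/0.064714)
  = ln(0.000480409) / ln(0.0299657)
  = -7.64087 / -3.50770 ≈ 2.17831

2.18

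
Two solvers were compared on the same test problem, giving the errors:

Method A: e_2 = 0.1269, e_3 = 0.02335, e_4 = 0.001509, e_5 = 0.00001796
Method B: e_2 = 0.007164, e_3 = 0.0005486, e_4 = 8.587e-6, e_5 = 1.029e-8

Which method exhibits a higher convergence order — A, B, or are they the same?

Method A: p ≈ ln(0.00001796/0.001509)/ln(0.001509/0.02335) ≈ 1.62.
Method B: p ≈ ln(1.029e-8/8.587e-6)/ln(8.587e-6/0.0005486) ≈ 1.62.
Both orders ≈ 1.6 — effectively the same.

same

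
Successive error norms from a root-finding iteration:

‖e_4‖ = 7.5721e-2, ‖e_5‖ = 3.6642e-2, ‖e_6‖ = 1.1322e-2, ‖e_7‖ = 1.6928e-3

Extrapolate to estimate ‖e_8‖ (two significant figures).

First estimate the order: p ≈ ln(‖e_7‖/‖e_6‖) / ln(‖e_6‖/‖e_5‖) = ln(1.6928e-3/1.1322e-2)/ln(1.1322e-2/3.6642e-2) = ln(0.149514)/ln(0.30899) ≈ 1.6181.
Then ‖e_8‖ ≈ ‖e_7‖·(‖e_7‖/‖e_6‖)^p = 1.6928e-3·(0.149514)^1.6181 = 1.6928e-3·0.0461905 ≈ 7.819e-05.

7.8e-5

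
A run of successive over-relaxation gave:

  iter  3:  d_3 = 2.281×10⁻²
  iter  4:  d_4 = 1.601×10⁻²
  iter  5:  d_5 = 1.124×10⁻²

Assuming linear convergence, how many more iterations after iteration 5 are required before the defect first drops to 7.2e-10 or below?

47

Rate ρ ≈ d_5/d_4 = 1.124×10⁻²/1.601×10⁻² = 0.7021.
After j more steps, d_{5+j} ≈ 1.124×10⁻²·ρ^j; need ρ^j ≤ 7.2e-10/1.124×10⁻² = 6.40569e-08.
j ≥ ln(6.40569e-08)/ln(0.7021) = -16.5635/-0.35368 = 46.832.
So 47 more iterations are needed.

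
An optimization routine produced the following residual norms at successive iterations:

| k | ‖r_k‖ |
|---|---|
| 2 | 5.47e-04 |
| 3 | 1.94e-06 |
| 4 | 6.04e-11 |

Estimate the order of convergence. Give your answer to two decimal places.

p ≈ ln(‖r_4‖/‖r_3‖) / ln(‖r_3‖/‖r_2‖)
  = ln(6.04e-11/1.94e-06) / ln(1.94e-06/5.47e-04)
  = ln(3.1134e-05) / ln(0.00354662)
  = -10.37721 / -5.64176 ≈ 1.83936

1.84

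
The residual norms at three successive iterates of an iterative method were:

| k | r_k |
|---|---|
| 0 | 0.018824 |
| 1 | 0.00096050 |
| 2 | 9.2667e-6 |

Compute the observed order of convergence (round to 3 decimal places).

1.560

p ≈ ln(r_2/r_1) / ln(r_1/r_0)
  = ln(9.2667e-6/0.00096050) / ln(0.00096050/0.018824)
  = ln(0.00964779) / ln(0.0510253)
  = -4.641026 / -2.975434 ≈ 1.559781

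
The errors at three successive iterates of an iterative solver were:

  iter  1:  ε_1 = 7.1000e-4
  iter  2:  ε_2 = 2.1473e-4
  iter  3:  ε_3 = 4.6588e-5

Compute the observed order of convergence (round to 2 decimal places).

p ≈ ln(ε_3/ε_2) / ln(ε_2/ε_1)
  = ln(4.6588e-5/2.1473e-4) / ln(2.1473e-4/7.1000e-4)
  = ln(0.216961) / ln(0.302437)
  = -1.52804 / -1.19588 ≈ 1.27775

1.28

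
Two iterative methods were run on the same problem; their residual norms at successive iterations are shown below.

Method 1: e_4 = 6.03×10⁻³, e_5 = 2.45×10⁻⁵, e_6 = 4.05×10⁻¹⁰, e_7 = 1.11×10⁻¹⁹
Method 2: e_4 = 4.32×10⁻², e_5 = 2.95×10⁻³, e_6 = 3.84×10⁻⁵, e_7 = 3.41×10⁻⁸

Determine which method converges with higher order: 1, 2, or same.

1

Method 1: p ≈ ln(1.11×10⁻¹⁹/4.05×10⁻¹⁰)/ln(4.05×10⁻¹⁰/2.45×10⁻⁵) ≈ 2.00.
Method 2: p ≈ ln(3.41×10⁻⁸/3.84×10⁻⁵)/ln(3.84×10⁻⁵/2.95×10⁻³) ≈ 1.62.
Method 1 has the higher order (≈2.0 vs ≈1.6).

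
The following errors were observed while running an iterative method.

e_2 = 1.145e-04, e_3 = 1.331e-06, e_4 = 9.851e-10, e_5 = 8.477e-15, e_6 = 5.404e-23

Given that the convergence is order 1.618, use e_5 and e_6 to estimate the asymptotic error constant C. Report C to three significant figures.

3.17

C ≈ e_6 / e_5^1.618
  = 5.404e-23 / (8.477e-15)^1.618
  = 5.404e-23 / 1.70567e-23 ≈ 3.1683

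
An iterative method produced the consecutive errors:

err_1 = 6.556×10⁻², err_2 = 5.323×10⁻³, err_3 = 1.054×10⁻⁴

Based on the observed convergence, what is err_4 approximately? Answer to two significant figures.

2.3e-7

First estimate the order: p ≈ ln(err_3/err_2) / ln(err_2/err_1) = ln(1.054×10⁻⁴/5.323×10⁻³)/ln(5.323×10⁻³/6.556×10⁻²) = ln(0.0198009)/ln(0.0811928) ≈ 1.5620.
Then err_4 ≈ err_3·(err_3/err_2)^p = 1.054×10⁻⁴·(0.0198009)^1.5620 = 1.054×10⁻⁴·0.00218485 ≈ 2.303e-07.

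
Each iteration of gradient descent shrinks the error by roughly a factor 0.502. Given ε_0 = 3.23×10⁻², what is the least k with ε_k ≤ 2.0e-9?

After k steps, ε_k ≈ 3.23×10⁻²·0.502^k.
Need 0.502^k ≤ 2.0e-9/3.23×10⁻² = 6.19195e-08.
k ≥ ln(6.19195e-08)/ln(0.502) = -16.5974/-0.68916 = 24.084.
Smallest integer k = 25.

25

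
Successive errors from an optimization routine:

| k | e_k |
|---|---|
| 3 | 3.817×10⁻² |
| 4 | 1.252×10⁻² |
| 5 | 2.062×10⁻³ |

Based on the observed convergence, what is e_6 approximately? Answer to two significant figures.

1.1e-4

First estimate the order: p ≈ ln(e_5/e_4) / ln(e_4/e_3) = ln(2.062×10⁻³/1.252×10⁻²)/ln(1.252×10⁻²/3.817×10⁻²) = ln(0.164696)/ln(0.328006) ≈ 1.6180.
Then e_6 ≈ e_5·(e_5/e_4)^p = 2.062×10⁻³·(0.164696)^1.6180 = 2.062×10⁻³·0.0540248 ≈ 0.0001114.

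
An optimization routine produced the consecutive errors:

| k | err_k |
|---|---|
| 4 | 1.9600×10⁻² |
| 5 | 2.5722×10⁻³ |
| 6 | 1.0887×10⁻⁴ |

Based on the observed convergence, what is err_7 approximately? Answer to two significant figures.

7.9e-7

First estimate the order: p ≈ ln(err_6/err_5) / ln(err_5/err_4) = ln(1.0887×10⁻⁴/2.5722×10⁻³)/ln(2.5722×10⁻³/1.9600×10⁻²) = ln(0.0423256)/ln(0.131235) ≈ 1.5572.
Then err_7 ≈ err_6·(err_6/err_5)^p = 1.0887×10⁻⁴·(0.0423256)^1.5572 = 1.0887×10⁻⁴·0.00726685 ≈ 7.911e-07.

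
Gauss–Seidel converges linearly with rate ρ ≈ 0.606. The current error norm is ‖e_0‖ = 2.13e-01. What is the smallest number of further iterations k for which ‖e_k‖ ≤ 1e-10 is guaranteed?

After k steps, ‖e_k‖ ≈ 2.13e-01·0.606^k.
Need 0.606^k ≤ 1e-10/2.13e-01 = 4.69484e-10.
k ≥ ln(4.69484e-10)/ln(0.606) = -21.4794/-0.50088 = 42.883.
Smallest integer k = 43.

43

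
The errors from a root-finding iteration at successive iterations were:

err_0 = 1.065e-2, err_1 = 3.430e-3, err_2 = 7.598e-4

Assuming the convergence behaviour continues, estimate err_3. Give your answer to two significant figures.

First estimate the order: p ≈ ln(err_2/err_1) / ln(err_1/err_0) = ln(7.598e-4/3.430e-3)/ln(3.430e-3/1.065e-2) = ln(0.221516)/ln(0.322066) ≈ 1.3303.
Then err_3 ≈ err_2·(err_2/err_1)^p = 7.598e-4·(0.221516)^1.3303 = 7.598e-4·0.134646 ≈ 0.0001023.

1.0e-4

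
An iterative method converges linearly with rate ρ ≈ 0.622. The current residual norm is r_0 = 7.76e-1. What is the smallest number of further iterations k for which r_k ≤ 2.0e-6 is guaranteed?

28

After k steps, r_k ≈ 7.76e-1·0.622^k.
Need 0.622^k ≤ 2.0e-6/7.76e-1 = 2.57732e-06.
k ≥ ln(2.57732e-06)/ln(0.622) = -12.8688/-0.47482 = 27.102.
Smallest integer k = 28.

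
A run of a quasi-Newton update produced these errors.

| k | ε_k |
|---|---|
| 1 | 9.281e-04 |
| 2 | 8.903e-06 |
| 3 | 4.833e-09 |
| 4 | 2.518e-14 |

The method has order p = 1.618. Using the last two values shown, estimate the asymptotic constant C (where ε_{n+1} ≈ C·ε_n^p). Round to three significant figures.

C ≈ ε_4 / ε_3^1.618
  = 2.518e-14 / (4.833e-09)^1.618
  = 2.518e-14 / 3.50803e-14 ≈ 0.71778

0.718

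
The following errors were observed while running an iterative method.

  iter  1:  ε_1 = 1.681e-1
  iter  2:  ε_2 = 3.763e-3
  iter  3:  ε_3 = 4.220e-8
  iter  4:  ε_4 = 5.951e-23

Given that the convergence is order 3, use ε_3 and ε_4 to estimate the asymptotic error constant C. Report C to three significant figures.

C ≈ ε_4 / ε_3^3
  = 5.951e-23 / (4.220e-8)^3
  = 5.951e-23 / 7.51514e-23 ≈ 0.79187

0.792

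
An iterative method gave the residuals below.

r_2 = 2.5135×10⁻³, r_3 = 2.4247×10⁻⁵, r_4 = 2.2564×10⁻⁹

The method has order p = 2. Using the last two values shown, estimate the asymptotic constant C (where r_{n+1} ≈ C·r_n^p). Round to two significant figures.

3.8

C ≈ r_4 / r_3^2
  = 2.2564×10⁻⁹ / (2.4247×10⁻⁵)^2
  = 2.2564×10⁻⁹ / 5.87917e-10 ≈ 3.838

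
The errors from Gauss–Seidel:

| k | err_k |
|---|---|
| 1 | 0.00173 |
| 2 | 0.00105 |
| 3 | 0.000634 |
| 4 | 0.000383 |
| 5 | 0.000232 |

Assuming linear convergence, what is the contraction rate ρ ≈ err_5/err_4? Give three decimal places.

0.606

ρ ≈ err_5/err_4 = 0.000232/0.000383 = 0.60574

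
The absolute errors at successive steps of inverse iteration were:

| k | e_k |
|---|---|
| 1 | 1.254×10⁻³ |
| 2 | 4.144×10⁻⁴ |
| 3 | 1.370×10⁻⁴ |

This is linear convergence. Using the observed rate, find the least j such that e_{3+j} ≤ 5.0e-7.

6

Rate ρ ≈ e_3/e_2 = 1.370×10⁻⁴/4.144×10⁻⁴ = 0.3306.
After j more steps, e_{3+j} ≈ 1.370×10⁻⁴·ρ^j; need ρ^j ≤ 5.0e-7/1.370×10⁻⁴ = 0.00364964.
j ≥ ln(0.00364964)/ln(0.3306) = -5.6131/-1.10685 = 5.071.
So 6 more iterations are needed.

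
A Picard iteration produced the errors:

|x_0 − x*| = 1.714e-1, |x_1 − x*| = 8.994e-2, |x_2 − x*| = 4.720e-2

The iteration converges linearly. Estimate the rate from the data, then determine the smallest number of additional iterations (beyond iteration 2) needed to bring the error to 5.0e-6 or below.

15

Rate ρ ≈ |x_2 − x*|/|x_1 − x*| = 4.720e-2/8.994e-2 = 0.5248.
After j more steps, |x_{2+j} − x*| ≈ 4.720e-2·ρ^j; need ρ^j ≤ 5.0e-6/4.720e-2 = 0.000105932.
j ≥ ln(0.000105932)/ln(0.5248) = -9.1527/-0.64474 = 14.196.
So 15 more iterations are needed.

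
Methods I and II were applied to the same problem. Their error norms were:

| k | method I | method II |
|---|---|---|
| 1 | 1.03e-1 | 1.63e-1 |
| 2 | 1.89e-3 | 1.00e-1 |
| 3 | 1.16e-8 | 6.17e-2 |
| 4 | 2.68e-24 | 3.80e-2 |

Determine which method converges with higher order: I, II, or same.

Method I: p ≈ ln(2.68e-24/1.16e-8)/ln(1.16e-8/1.89e-3) ≈ 3.00.
Method II: p ≈ ln(3.80e-2/6.17e-2)/ln(6.17e-2/1.00e-1) ≈ 1.00.
Method I has the higher order (≈3.0 vs ≈1.0).

I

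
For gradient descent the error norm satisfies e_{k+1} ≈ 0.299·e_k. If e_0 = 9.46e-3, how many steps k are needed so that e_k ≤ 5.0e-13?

20

After k steps, e_k ≈ 9.46e-3·0.299^k.
Need 0.299^k ≤ 5.0e-13/9.46e-3 = 5.28541e-11.
k ≥ ln(5.28541e-11)/ln(0.299) = -23.6635/-1.20731 = 19.600.
Smallest integer k = 20.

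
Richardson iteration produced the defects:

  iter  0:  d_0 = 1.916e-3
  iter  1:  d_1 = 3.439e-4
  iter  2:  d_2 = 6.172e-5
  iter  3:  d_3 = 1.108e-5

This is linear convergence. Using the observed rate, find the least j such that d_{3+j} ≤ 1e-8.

Rate ρ ≈ d_3/d_2 = 1.108e-5/6.172e-5 = 0.1795.
After j more steps, d_{3+j} ≈ 1.108e-5·ρ^j; need ρ^j ≤ 1e-8/1.108e-5 = 0.000902527.
j ≥ ln(0.000902527)/ln(0.1795) = -7.0103/-1.71758 = 4.081.
So 5 more iterations are needed.

5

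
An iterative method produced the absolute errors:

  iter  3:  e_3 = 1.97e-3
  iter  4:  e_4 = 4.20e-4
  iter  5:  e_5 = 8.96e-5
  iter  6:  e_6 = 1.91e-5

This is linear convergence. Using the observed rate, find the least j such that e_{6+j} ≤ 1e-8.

Rate ρ ≈ e_6/e_5 = 1.91e-5/8.96e-5 = 0.2132.
After j more steps, e_{6+j} ≈ 1.91e-5·ρ^j; need ρ^j ≤ 1e-8/1.91e-5 = 0.00052356.
j ≥ ln(0.00052356)/ln(0.2132) = -7.5549/-1.54552 = 4.888.
So 5 more iterations are needed.

5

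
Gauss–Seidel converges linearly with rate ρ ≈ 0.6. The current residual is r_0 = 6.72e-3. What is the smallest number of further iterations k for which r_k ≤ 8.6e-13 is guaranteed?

After k steps, r_k ≈ 6.72e-3·0.6^k.
Need 0.6^k ≤ 8.6e-13/6.72e-3 = 1.27976e-10.
k ≥ ln(1.27976e-10)/ln(0.6) = -22.7792/-0.51083 = 44.593.
Smallest integer k = 45.

45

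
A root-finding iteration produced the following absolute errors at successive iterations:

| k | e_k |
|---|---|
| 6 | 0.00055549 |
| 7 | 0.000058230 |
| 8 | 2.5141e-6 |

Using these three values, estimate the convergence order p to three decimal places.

p ≈ ln(e_8/e_7) / ln(e_7/e_6)
  = ln(2.5141e-6/0.000058230) / ln(0.000058230/0.00055549)
  = ln(0.0431753) / ln(0.104826)
  = -3.142487 / -2.255453 ≈ 1.393284

1.393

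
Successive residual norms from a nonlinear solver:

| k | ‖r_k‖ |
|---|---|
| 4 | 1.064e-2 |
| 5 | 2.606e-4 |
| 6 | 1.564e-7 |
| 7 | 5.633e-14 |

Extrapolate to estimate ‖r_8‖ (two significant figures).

7.3e-27

First estimate the order: p ≈ ln(‖r_7‖/‖r_6‖) / ln(‖r_6‖/‖r_5‖) = ln(5.633e-14/1.564e-7)/ln(1.564e-7/2.606e-4) = ln(3.60166e-07)/ln(0.000600153) ≈ 2.0000.
Then ‖r_8‖ ≈ ‖r_7‖·(‖r_7‖/‖r_6‖)^p = 5.633e-14·(3.60166e-07)^2.0000 = 5.633e-14·1.2972e-13 ≈ 7.307e-27.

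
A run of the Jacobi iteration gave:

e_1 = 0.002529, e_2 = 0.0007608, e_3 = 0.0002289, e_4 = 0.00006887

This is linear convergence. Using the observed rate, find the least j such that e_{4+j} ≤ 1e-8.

Rate ρ ≈ e_4/e_3 = 0.00006887/0.0002289 = 0.3009.
After j more steps, e_{4+j} ≈ 0.00006887·ρ^j; need ρ^j ≤ 1e-8/0.00006887 = 0.000145201.
j ≥ ln(0.000145201)/ln(0.3009) = -8.8374/-1.20098 = 7.358.
So 8 more iterations are needed.

8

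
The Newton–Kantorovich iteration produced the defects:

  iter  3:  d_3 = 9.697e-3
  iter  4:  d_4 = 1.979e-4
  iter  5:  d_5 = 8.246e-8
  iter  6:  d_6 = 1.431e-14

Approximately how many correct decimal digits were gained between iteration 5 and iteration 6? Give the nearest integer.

Digits gained ≈ log₁₀(d_5/d_6) = log₁₀(8.246e-8/1.431e-14) = log₁₀(5.7624e+06) ≈ 6.761.

7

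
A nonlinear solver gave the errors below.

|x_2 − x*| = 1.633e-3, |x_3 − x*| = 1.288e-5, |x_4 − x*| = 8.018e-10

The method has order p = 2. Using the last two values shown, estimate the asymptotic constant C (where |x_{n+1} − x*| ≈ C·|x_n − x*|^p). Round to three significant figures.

C ≈ |x_4 − x*| / |x_3 − x*|^2
  = 8.018e-10 / (1.288e-5)^2
  = 8.018e-10 / 1.65894e-10 ≈ 4.8332

4.83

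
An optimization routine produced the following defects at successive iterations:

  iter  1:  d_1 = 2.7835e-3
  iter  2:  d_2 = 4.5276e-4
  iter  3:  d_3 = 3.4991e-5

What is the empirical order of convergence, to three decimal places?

p ≈ ln(d_3/d_2) / ln(d_2/d_1)
  = ln(3.4991e-5/4.5276e-4) / ln(4.5276e-4/2.7835e-3)
  = ln(0.0772838) / ln(0.162659)
  = -2.560271 / -1.816099 ≈ 1.409764

1.410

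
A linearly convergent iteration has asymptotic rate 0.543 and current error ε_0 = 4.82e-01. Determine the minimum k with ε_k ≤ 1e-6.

22

After k steps, ε_k ≈ 4.82e-01·0.543^k.
Need 0.543^k ≤ 1e-6/4.82e-01 = 2.07469e-06.
k ≥ ln(2.07469e-06)/ln(0.543) = -13.0857/-0.61065 = 21.429.
Smallest integer k = 22.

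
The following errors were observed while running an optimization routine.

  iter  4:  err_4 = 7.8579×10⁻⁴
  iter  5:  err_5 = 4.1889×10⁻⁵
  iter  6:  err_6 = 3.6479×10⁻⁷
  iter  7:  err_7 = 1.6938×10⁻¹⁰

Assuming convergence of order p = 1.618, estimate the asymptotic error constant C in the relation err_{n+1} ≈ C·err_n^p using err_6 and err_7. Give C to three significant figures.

C ≈ err_7 / err_6^1.618
  = 1.6938×10⁻¹⁰ / (3.6479×10⁻⁷)^1.618
  = 1.6938×10⁻¹⁰ / 3.83165e-11 ≈ 4.4206

4.42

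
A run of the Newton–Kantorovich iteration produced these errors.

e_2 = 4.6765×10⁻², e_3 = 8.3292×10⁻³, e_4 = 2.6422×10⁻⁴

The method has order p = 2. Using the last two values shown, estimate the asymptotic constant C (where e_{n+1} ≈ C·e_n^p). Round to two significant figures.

3.8

C ≈ e_4 / e_3^2
  = 2.6422×10⁻⁴ / (8.3292×10⁻³)^2
  = 2.6422×10⁻⁴ / 6.93756e-05 ≈ 3.8085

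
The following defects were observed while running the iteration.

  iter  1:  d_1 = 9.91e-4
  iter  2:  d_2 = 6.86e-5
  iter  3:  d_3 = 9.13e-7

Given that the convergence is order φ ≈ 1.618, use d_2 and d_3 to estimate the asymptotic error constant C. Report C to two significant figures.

C ≈ d_3 / d_2^1.618
  = 9.13e-7 / (6.86e-5)^1.618
  = 9.13e-7 / 1.83304e-07 ≈ 4.9808

5.0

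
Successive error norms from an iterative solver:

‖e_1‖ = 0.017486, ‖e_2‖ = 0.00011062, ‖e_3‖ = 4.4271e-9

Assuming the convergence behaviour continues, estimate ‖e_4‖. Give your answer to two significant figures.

7.1e-18

First estimate the order: p ≈ ln(‖e_3‖/‖e_2‖) / ln(‖e_2‖/‖e_1‖) = ln(4.4271e-9/0.00011062)/ln(0.00011062/0.017486) = ln(4.00208e-05)/ln(0.0063262) ≈ 2.0000.
Then ‖e_4‖ ≈ ‖e_3‖·(‖e_3‖/‖e_2‖)^p = 4.4271e-9·(4.00208e-05)^2.0000 = 4.4271e-9·1.60166e-09 ≈ 7.091e-18.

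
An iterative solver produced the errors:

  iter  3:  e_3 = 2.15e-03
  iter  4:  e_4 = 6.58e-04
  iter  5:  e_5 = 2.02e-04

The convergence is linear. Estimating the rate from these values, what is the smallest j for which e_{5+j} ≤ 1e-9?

Rate ρ ≈ e_5/e_4 = 2.02e-04/6.58e-04 = 0.3070.
After j more steps, e_{5+j} ≈ 2.02e-04·ρ^j; need ρ^j ≤ 1e-9/2.02e-04 = 4.9505e-06.
j ≥ ln(4.9505e-06)/ln(0.3070) = -12.2160/-1.18091 = 10.345.
So 11 more iterations are needed.

11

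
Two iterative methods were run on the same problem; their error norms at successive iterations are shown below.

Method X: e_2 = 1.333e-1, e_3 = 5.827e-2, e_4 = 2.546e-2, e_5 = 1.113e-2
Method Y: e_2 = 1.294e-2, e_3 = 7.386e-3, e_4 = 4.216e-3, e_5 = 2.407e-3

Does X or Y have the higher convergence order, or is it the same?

Method X: p ≈ ln(1.113e-2/2.546e-2)/ln(2.546e-2/5.827e-2) ≈ 1.00.
Method Y: p ≈ ln(2.407e-3/4.216e-3)/ln(4.216e-3/7.386e-3) ≈ 1.00.
Both orders ≈ 1.0 — effectively the same.

same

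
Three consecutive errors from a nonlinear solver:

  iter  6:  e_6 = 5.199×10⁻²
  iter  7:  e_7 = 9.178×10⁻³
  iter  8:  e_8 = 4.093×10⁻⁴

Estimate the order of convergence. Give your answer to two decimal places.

1.79

p ≈ ln(e_8/e_7) / ln(e_7/e_6)
  = ln(4.093×10⁻⁴/9.178×10⁻³) / ln(9.178×10⁻³/5.199×10⁻²)
  = ln(0.0445958) / ln(0.176534)
  = -3.11012 / -1.73424 ≈ 1.79336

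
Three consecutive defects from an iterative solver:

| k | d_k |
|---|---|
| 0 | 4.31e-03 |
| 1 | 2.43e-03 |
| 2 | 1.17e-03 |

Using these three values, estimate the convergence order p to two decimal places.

p ≈ ln(d_2/d_1) / ln(d_1/d_0)
  = ln(1.17e-03/2.43e-03) / ln(2.43e-03/4.31e-03)
  = ln(0.481481) / ln(0.563805)
  = -0.73089 / -0.57305 ≈ 1.27544

1.28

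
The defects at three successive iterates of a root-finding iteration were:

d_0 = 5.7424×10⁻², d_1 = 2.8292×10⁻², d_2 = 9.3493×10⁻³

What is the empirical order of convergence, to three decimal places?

p ≈ ln(d_2/d_1) / ln(d_1/d_0)
  = ln(9.3493×10⁻³/2.8292×10⁻²) / ln(2.8292×10⁻²/5.7424×10⁻²)
  = ln(0.330457) / ln(0.492686)
  = -1.107279 / -0.707883 ≈ 1.564212

1.564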